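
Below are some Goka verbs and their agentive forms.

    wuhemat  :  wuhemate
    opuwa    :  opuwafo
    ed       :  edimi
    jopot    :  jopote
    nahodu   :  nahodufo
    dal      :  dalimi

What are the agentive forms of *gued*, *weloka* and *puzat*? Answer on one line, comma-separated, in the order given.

guedimi, welokafo, puzate

The suffix is conditioned by the final sound: -e when the stem ends in a voiceless consonant (*wuhemat*, *jopot*); -imi when the stem ends in a voiced consonant (*ed*, *dal*); -fo when the stem ends in a vowel (*opuwa*, *nahodu*).
*gued*: final sound = /d/, a voiced consonant → -imi → *guedimi*.
Since the final sound of *weloka* is /a/ (a vowel), it takes -fo, giving *welokafo*.
*puzat* — final sound /t/ (a voiceless consonant) → -e → *puzate*.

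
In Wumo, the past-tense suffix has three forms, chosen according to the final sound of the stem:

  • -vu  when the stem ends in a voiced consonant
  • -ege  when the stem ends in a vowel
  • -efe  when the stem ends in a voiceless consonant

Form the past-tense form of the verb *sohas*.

sohasefe

*sohas*: final sound = /s/, a voiceless consonant → -efe → *sohasefe*.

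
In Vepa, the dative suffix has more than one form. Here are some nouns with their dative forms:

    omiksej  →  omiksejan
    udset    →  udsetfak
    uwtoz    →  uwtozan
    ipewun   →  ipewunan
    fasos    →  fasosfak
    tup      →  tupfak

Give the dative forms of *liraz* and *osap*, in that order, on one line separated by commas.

The pattern is voicing of the final consonant: -fak when the stem ends in a voiceless consonant (*udset*, *fasos*, *tup*); -an when the stem ends in a voiced consonant (*omiksej*, *uwtoz*, *ipewun*).
*liraz* — final consonant /z/ (voiced) → -an → *lirazan*.
*osap*: final consonant = /p/, voiceless → -fak → *osapfak*.

lirazan, osapfak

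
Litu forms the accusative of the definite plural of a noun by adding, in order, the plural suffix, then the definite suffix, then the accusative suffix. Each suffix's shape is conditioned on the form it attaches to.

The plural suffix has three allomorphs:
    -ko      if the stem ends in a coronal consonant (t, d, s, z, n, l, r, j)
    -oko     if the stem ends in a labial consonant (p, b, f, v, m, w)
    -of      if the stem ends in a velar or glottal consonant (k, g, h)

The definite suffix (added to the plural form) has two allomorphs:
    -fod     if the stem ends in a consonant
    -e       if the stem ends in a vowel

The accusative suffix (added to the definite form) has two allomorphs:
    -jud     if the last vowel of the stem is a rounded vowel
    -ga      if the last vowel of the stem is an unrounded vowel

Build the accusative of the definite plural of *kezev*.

kezevokoega

*kezev* — final consonant /v/ (labial) → -oko → *kezevoko*.
The final sound of the plural form *kezevoko* is /o/, which is a vowel, so the definite suffix is -e, giving *kezevokoe*.
The definite form *kezevokoe* — last vowel /e/ (an unrounded vowel) → -ga → *kezevokoega*.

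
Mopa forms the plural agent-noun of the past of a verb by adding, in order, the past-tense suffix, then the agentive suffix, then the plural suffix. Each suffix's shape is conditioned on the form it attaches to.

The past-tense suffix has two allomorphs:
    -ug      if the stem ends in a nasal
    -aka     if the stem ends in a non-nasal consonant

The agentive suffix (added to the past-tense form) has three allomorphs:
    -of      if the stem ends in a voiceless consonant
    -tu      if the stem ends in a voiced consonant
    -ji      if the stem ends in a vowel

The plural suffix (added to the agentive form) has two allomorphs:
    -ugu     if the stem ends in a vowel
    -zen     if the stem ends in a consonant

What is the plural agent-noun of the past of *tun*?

tunugtuugu

Since the final consonant of *tun* is /n/ (a nasal), it takes -ug, giving *tunug*.
Since the final sound of the past-tense form *tunug* is /g/ (a voiced consonant), it takes -tu, giving *tunugtu*.
The agentive form *tunugtu* — final sound /u/ (a vowel) → -ugu → *tunugtuugu*.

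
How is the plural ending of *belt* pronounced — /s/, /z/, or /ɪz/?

/s/

The stem *belt* ends in a voiceless non-sibilant consonant.
The plural suffix surfaces as /ɪz/ after sibilants, /s/ after other voiceless consonants, and /z/ after other voiced sounds.
So the plural -s on *belt* is pronounced /s/.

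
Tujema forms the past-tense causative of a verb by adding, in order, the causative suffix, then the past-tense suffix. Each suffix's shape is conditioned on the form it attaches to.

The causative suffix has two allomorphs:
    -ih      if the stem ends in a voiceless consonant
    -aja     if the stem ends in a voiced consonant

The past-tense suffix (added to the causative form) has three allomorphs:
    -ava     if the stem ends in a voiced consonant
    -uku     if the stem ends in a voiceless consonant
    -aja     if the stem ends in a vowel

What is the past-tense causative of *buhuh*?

*buhuh*: final consonant = /h/, voiceless → -ih → *buhuhih*.
The causative form *buhuhih*: final sound = /h/, a voiceless consonant → -uku → *buhuhihuku*.

buhuhihuku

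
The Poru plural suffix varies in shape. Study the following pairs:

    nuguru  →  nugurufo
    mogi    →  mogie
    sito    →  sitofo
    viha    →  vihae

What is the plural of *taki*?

takie

Looking at the last vowel of each stem: -fo when the last vowel of the stem is a rounded vowel (*nuguru*, *sito*); -e when the last vowel of the stem is an unrounded vowel (*mogi*, *viha*).
Since the last vowel of *taki* is /i/ (an unrounded vowel), it takes -e, giving *takie*.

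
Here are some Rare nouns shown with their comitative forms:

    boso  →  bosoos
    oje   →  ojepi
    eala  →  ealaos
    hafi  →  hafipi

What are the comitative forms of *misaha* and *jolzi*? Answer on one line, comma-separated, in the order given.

misahaos, jolzipi

Looking at the last vowel of each stem: -pi when the last vowel of the stem is a front vowel (*oje*, *hafi*); -os when the last vowel of the stem is a back vowel (*boso*, *eala*).
*misaha* — last vowel /a/ (a back vowel) → -os → *misahaos*.
*jolzi* — last vowel /i/ (a front vowel) → -pi → *jolzipi*.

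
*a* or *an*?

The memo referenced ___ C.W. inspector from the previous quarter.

a

The indefinite article is chosen by the initial *sound* of the following word, not its spelling.
The initialism *C.W.* is read letter by letter; the first letter, C, is pronounced /siː/, which begins with a consonant sound.
So the article is *a*: The memo referenced a C.W. inspector from the previous quarter.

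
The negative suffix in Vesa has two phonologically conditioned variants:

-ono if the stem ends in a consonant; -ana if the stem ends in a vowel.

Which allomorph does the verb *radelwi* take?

-ana

Since the final sound of *radelwi* is /i/ (a vowel), it takes -ana.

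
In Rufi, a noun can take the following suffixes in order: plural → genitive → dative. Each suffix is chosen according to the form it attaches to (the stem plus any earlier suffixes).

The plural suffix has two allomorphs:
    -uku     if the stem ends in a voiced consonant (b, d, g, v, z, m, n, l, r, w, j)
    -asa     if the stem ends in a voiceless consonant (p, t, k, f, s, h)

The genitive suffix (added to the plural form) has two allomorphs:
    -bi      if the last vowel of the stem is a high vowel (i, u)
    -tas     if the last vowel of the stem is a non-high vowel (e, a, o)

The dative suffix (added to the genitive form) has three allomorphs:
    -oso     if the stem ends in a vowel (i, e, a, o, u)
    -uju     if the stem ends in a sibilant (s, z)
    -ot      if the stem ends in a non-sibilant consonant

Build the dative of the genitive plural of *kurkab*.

kurkabukubioso

Since the final consonant of *kurkab* is /b/ (voiced), it takes -uku, giving *kurkabuku*.
Since the last vowel of the plural form *kurkabuku* is /u/ (a high vowel), it takes -bi, giving *kurkabukubi*.
The genitive form *kurkabukubi*: final sound = /i/, a vowel → -oso → *kurkabukubioso*.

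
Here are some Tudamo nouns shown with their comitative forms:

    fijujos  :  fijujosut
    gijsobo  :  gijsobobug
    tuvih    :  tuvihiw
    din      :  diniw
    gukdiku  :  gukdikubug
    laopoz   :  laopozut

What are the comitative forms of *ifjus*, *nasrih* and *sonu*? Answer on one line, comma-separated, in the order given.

ifjusut, nasrihiw, sonubug

Looking at the final sound of each stem: -ut when the stem ends in a sibilant (*fijujos*, *laopoz*); -iw when the stem ends in a non-sibilant consonant (*tuvih*, *din*); -bug when the stem ends in a vowel (*gijsobo*, *gukdiku*).
*ifjus*: final sound = /s/, a sibilant → -ut → *ifjusut*.
*nasrih* — final sound /h/ (a non-sibilant consonant) → -iw → *nasrihiw*.
The final sound of *sonu* is /u/, which is a vowel, so the suffix is -bug, giving *sonubug*.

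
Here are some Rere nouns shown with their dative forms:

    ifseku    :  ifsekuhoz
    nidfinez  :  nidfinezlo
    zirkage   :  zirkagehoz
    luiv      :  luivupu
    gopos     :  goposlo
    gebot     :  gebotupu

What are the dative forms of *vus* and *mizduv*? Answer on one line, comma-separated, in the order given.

vuslo, mizduvupu

The suffix is conditioned by the final sound: -lo when the stem ends in a sibilant (*nidfinez*, *gopos*); -upu when the stem ends in a non-sibilant consonant (*luiv*, *gebot*); -hoz when the stem ends in a vowel (*ifseku*, *zirkage*).
Since the final sound of *vus* is /s/ (a sibilant), it takes -lo, giving *vuslo*.
Since the final sound of *mizduv* is /v/ (a non-sibilant consonant), it takes -upu, giving *mizduvupu*.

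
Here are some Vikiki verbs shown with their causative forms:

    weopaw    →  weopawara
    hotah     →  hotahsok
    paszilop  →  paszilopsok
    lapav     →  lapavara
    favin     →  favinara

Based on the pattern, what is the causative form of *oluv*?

The alternation tracks the final consonant of the stem — -sok when the stem ends in a voiceless consonant (*hotah*, *paszilop*); -ara when the stem ends in a voiced consonant (*weopaw*, *lapav*, *favin*).
*oluv* — final consonant /v/ (voiced) → -ara → *oluvara*.

oluvara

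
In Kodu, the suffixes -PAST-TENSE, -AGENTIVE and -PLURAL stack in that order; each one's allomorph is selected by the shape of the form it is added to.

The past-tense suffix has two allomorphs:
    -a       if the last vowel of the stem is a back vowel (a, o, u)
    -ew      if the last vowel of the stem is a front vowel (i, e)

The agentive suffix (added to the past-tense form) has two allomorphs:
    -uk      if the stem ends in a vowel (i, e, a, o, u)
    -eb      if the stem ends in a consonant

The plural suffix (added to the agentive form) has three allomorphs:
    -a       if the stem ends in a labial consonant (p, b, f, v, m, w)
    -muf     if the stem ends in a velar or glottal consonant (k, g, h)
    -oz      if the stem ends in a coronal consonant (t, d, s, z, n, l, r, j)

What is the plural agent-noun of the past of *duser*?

dusereweba

*duser* — last vowel /e/ (a front vowel) → -ew → *duserew*.
The final sound of the past-tense form *duserew* is /w/, which is a consonant, so the agentive suffix is -eb, giving *dusereweb*.
Since the final consonant of the agentive form *dusereweb* is /b/ (labial), it takes -a, giving *dusereweba*.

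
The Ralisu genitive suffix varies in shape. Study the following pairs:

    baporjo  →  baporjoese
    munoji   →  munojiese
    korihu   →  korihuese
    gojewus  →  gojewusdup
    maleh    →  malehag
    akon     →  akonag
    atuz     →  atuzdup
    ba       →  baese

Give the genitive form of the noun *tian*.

Looking at the final sound of each stem: -dup when the stem ends in a sibilant (*gojewus*, *atuz*); -ag when the stem ends in a non-sibilant consonant (*maleh*, *akon*); -ese when the stem ends in a vowel (*baporjo*, *munoji*, *korihu*, *ba*).
Since the final sound of *tian* is /n/ (a non-sibilant consonant), it takes -ag, giving *tianag*.

tianag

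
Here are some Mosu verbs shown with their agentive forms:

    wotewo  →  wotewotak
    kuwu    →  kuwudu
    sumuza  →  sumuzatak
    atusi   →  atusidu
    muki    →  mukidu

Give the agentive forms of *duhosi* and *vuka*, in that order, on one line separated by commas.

The suffix is conditioned by the last vowel: -du when the last vowel of the stem is a high vowel (*kuwu*, *atusi*, *muki*); -tak when the last vowel of the stem is a non-high vowel (*wotewo*, *sumuza*).
The last vowel of *duhosi* is /i/, which is a high vowel, so the suffix is -du, giving *duhosidu*.
The last vowel of *vuka* is /a/, which is a non-high vowel, so the suffix is -tak, giving *vukatak*.

duhosidu, vukatak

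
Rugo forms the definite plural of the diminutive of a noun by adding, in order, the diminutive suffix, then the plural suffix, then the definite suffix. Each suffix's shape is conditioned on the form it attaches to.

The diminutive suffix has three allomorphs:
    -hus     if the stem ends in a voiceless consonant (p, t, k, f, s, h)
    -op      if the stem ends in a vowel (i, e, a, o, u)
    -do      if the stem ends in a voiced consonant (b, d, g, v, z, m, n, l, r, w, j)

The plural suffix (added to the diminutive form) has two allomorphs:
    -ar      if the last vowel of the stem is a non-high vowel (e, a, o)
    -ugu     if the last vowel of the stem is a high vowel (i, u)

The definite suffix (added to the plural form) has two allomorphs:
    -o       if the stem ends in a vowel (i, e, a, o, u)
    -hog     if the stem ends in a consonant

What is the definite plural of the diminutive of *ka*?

*ka* — final sound /a/ (a vowel) → -op → *kaop*.
The diminutive form *kaop* — last vowel /o/ (a non-high vowel) → -ar → *kaopar*.
Since the final sound of the plural form *kaopar* is /r/ (a consonant), it takes -hog, giving *kaoparhog*.

kaoparhog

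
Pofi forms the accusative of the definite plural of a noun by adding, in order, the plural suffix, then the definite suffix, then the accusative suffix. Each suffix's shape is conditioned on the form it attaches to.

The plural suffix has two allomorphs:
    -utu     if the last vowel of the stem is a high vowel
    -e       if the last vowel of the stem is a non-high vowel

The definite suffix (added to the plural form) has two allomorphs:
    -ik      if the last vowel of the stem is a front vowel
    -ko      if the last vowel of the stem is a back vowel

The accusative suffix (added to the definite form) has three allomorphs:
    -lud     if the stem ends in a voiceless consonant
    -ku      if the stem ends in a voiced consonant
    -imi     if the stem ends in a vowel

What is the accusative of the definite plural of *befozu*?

*befozu* — last vowel /u/ (a high vowel) → -utu → *befozuutu*.
The plural form *befozuutu*: last vowel = /u/, a back vowel → -ko → *befozuutuko*.
The definite form *befozuutuko*: final sound = /o/, a vowel → -imi → *befozuutukoimi*.

befozuutukoimi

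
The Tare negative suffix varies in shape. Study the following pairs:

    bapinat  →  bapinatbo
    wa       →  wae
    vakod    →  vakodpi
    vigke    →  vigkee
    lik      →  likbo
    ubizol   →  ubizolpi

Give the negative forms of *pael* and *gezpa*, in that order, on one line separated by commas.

Looking at the final sound of each stem: -bo when the stem ends in a voiceless consonant (*bapinat*, *lik*); -pi when the stem ends in a voiced consonant (*vakod*, *ubizol*); -e when the stem ends in a vowel (*wa*, *vigke*).
*pael* — final sound /l/ (a voiced consonant) → -pi → *paelpi*.
*gezpa* — final sound /a/ (a vowel) → -e → *gezpae*.

paelpi, gezpae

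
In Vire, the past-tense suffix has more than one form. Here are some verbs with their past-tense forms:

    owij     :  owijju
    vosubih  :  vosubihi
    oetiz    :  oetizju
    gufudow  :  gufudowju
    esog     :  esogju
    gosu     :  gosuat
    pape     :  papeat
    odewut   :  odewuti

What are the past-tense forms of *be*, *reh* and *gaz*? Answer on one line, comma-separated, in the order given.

beat, rehi, gazju

The suffix is conditioned by the final sound: -i when the stem ends in a voiceless consonant (*vosubih*, *odewut*); -ju when the stem ends in a voiced consonant (*owij*, *oetiz*, *gufudow*, *esog*); -at when the stem ends in a vowel (*gosu*, *pape*).
Since the final sound of *be* is /e/ (a vowel), it takes -at, giving *beat*.
*reh* — final sound /h/ (a voiceless consonant) → -i → *rehi*.
*gaz* — final sound /z/ (a voiced consonant) → -ju → *gazju*.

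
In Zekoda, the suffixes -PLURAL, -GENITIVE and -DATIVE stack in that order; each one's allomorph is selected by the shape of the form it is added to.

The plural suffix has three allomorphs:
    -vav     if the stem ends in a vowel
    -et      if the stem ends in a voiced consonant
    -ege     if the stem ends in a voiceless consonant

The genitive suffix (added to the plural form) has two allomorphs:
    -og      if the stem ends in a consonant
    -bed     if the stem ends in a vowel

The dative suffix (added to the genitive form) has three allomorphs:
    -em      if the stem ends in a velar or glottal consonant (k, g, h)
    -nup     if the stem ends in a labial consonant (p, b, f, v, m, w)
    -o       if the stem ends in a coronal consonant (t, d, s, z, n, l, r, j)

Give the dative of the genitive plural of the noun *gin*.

ginetogem

The final sound of *gin* is /n/, which is a voiced consonant, so the plural suffix is -et, giving *ginet*.
Since the final sound of the plural form *ginet* is /t/ (a consonant), it takes -og, giving *ginetog*.
The genitive form *ginetog*: final consonant = /g/, velar/glottal → -em → *ginetogem*.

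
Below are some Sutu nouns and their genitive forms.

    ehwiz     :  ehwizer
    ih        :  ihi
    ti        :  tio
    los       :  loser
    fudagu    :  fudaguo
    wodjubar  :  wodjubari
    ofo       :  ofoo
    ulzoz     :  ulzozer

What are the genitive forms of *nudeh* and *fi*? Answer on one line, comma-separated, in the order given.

The alternation tracks the final sound of the stem — -er when the stem ends in a sibilant (*ehwiz*, *los*, *ulzoz*); -i when the stem ends in a non-sibilant consonant (*ih*, *wodjubar*); -o when the stem ends in a vowel (*ti*, *fudagu*, *ofo*).
*nudeh* — final sound /h/ (a non-sibilant consonant) → -i → *nudehi*.
*fi* — final sound /i/ (a vowel) → -o → *fio*.

nudehi, fio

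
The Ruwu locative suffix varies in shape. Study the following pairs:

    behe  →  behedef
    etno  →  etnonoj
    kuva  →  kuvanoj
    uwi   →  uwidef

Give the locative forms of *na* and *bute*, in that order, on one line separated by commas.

The pattern is front/back vowel harmony: -def when the last vowel of the stem is a front vowel (*behe*, *uwi*); -noj when the last vowel of the stem is a back vowel (*etno*, *kuva*).
*na*: last vowel = /a/, a back vowel → -noj → *nanoj*.
*bute*: last vowel = /e/, a front vowel → -def → *butedef*.

nanoj, butedef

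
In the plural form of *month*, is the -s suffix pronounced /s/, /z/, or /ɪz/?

/s/

The stem *month* ends in a voiceless non-sibilant consonant.
The plural suffix surfaces as /ɪz/ after sibilants, /s/ after other voiceless consonants, and /z/ after other voiced sounds.
So the plural -s on *month* is pronounced /s/.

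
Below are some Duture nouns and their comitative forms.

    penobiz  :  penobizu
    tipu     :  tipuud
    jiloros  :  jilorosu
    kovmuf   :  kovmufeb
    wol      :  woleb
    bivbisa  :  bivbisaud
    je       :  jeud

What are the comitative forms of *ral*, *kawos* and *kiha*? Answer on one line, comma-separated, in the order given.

raleb, kawosu, kihaud

The suffix is conditioned by the final sound: -u when the stem ends in a sibilant (*penobiz*, *jiloros*); -eb when the stem ends in a non-sibilant consonant (*kovmuf*, *wol*); -ud when the stem ends in a vowel (*tipu*, *bivbisa*, *je*).
*ral*: final sound = /l/, a non-sibilant consonant → -eb → *raleb*.
The final sound of *kawos* is /s/, which is a sibilant, so the suffix is -u, giving *kawosu*.
*kiha*: final sound = /a/, a vowel → -ud → *kihaud*.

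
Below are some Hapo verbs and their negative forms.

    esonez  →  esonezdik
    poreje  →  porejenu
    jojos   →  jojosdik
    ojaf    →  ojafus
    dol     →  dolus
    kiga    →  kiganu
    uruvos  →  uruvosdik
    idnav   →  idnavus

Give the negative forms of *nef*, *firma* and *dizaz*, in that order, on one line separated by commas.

nefus, firmanu, dizazdik

The alternation tracks the final sound of the stem — -dik when the stem ends in a sibilant (*esonez*, *jojos*, *uruvos*); -us when the stem ends in a non-sibilant consonant (*ojaf*, *dol*, *idnav*); -nu when the stem ends in a vowel (*poreje*, *kiga*).
*nef*: final sound = /f/, a non-sibilant consonant → -us → *nefus*.
The final sound of *firma* is /a/, which is a vowel, so the suffix is -nu, giving *firmanu*.
*dizaz* — final sound /z/ (a sibilant) → -dik → *dizazdik*.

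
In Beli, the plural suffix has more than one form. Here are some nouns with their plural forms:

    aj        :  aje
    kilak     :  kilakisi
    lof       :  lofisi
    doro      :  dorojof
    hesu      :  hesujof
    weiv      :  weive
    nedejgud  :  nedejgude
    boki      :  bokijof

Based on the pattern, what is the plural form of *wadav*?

Looking at the final sound of each stem: -isi when the stem ends in a voiceless consonant (*kilak*, *lof*); -e when the stem ends in a voiced consonant (*aj*, *weiv*, *nedejgud*); -jof when the stem ends in a vowel (*doro*, *hesu*, *boki*).
*wadav*: final sound = /v/, a voiced consonant → -e → *wadave*.

wadave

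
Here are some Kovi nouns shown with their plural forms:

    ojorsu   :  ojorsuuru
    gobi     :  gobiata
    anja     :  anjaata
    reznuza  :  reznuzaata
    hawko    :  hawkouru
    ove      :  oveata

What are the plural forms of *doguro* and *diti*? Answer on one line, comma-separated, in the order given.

The alternation tracks the last vowel of the stem — -uru when the last vowel of the stem is a rounded vowel (*ojorsu*, *hawko*); -ata when the last vowel of the stem is an unrounded vowel (*gobi*, *anja*, *reznuza*, *ove*).
*doguro* — last vowel /o/ (a rounded vowel) → -uru → *dogurouru*.
*diti* — last vowel /i/ (an unrounded vowel) → -ata → *ditiata*.

dogurouru, ditiata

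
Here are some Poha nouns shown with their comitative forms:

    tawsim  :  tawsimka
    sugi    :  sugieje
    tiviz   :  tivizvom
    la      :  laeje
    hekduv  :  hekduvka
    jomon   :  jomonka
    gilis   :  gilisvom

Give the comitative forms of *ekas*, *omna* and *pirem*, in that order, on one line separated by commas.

ekasvom, omnaeje, piremka

Looking at the final sound of each stem: -vom when the stem ends in a sibilant (*tiviz*, *gilis*); -ka when the stem ends in a non-sibilant consonant (*tawsim*, *hekduv*, *jomon*); -eje when the stem ends in a vowel (*sugi*, *la*).
*ekas*: final sound = /s/, a sibilant → -vom → *ekasvom*.
The final sound of *omna* is /a/, which is a vowel, so the suffix is -eje, giving *omnaeje*.
Since the final sound of *pirem* is /m/ (a non-sibilant consonant), it takes -ka, giving *piremka*.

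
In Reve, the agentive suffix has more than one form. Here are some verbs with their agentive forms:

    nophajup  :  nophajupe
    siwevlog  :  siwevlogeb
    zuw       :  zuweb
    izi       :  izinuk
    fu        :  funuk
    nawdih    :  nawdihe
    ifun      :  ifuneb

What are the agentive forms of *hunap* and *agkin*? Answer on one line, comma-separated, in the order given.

hunape, agkineb

Looking at the final sound of each stem: -e when the stem ends in a voiceless consonant (*nophajup*, *nawdih*); -eb when the stem ends in a voiced consonant (*siwevlog*, *zuw*, *ifun*); -nuk when the stem ends in a vowel (*izi*, *fu*).
*hunap* — final sound /p/ (a voiceless consonant) → -e → *hunape*.
*agkin* — final sound /n/ (a voiced consonant) → -eb → *agkineb*.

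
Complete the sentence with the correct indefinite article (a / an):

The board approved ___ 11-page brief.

an

The indefinite article is chosen by the initial *sound* of the following word, not its spelling.
The number *11* is spoken "eleven", beginning with /ɪˈlɛvən/ — a vowel sound.
So the article is *an*: The board approved an 11-page brief.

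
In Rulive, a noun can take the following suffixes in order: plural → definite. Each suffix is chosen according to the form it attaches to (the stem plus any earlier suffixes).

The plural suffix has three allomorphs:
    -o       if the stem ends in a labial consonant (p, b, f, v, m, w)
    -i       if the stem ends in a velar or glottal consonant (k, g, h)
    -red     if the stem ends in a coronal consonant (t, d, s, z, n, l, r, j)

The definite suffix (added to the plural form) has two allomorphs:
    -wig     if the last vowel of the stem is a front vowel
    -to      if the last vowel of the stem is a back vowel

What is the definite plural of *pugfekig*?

pugfekigiwig

*pugfekig* — final consonant /g/ (velar/glottal) → -i → *pugfekigi*.
Since the last vowel of the plural form *pugfekigi* is /i/ (a front vowel), it takes -wig, giving *pugfekigiwig*.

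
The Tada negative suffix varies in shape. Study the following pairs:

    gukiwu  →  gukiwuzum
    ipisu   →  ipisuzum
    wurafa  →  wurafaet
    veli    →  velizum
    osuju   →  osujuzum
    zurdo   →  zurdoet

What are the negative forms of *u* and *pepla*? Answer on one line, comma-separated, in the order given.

Looking at the last vowel of each stem: -zum when the last vowel of the stem is a high vowel (*gukiwu*, *ipisu*, *veli*, *osuju*); -et when the last vowel of the stem is a non-high vowel (*wurafa*, *zurdo*).
*u*: last vowel = /u/, a high vowel → -zum → *uzum*.
*pepla*: last vowel = /a/, a non-high vowel → -et → *peplaet*.

uzum, peplaet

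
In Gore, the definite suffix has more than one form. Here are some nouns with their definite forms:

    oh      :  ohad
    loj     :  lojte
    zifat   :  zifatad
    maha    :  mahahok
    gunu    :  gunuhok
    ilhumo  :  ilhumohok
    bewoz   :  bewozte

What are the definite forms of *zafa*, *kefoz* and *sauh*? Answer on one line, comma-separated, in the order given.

zafahok, kefozte, sauhad

The suffix is conditioned by the final sound: -ad when the stem ends in a voiceless consonant (*oh*, *zifat*); -te when the stem ends in a voiced consonant (*loj*, *bewoz*); -hok when the stem ends in a vowel (*maha*, *gunu*, *ilhumo*).
*zafa*: final sound = /a/, a vowel → -hok → *zafahok*.
*kefoz*: final sound = /z/, a voiced consonant → -te → *kefozte*.
*sauh* — final sound /h/ (a voiceless consonant) → -ad → *sauhad*.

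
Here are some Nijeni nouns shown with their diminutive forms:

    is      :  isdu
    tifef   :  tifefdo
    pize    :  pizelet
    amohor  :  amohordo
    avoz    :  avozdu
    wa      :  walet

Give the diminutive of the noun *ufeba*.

ufebalet

The alternation tracks the final sound of the stem — -du when the stem ends in a sibilant (*is*, *avoz*); -do when the stem ends in a non-sibilant consonant (*tifef*, *amohor*); -let when the stem ends in a vowel (*pize*, *wa*).
*ufeba* — final sound /a/ (a vowel) → -let → *ufebalet*.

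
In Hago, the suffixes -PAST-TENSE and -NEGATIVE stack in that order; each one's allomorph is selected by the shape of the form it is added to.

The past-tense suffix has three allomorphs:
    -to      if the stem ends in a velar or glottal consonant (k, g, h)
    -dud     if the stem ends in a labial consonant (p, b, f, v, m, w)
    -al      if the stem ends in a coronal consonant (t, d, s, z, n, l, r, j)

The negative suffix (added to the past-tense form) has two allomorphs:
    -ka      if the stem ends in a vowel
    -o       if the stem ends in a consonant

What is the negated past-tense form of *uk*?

uktoka

The final consonant of *uk* is /k/, which is velar/glottal, so the past-tense suffix is -to, giving *ukto*.
The final sound of the past-tense form *ukto* is /o/, which is a vowel, so the negative suffix is -ka, giving *uktoka*.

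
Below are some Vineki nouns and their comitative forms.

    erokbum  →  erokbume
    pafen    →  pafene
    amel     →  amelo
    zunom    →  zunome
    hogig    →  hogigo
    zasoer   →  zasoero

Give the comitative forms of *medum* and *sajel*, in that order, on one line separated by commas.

The pattern is nasality of the final consonant: -e when the stem ends in a nasal (*erokbum*, *pafen*, *zunom*); -o when the stem ends in a non-nasal consonant (*amel*, *hogig*, *zasoer*).
The final consonant of *medum* is /m/, which is a nasal, so the suffix is -e, giving *medume*.
*sajel* — final consonant /l/ (non-nasal) → -o → *sajelo*.

medume, sajelo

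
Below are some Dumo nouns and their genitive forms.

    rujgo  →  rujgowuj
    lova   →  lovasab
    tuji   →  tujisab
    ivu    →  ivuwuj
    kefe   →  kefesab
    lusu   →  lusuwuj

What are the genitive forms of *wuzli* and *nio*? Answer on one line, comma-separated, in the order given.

Looking at the last vowel of each stem: -wuj when the last vowel of the stem is a rounded vowel (*rujgo*, *ivu*, *lusu*); -sab when the last vowel of the stem is an unrounded vowel (*lova*, *tuji*, *kefe*).
*wuzli* — last vowel /i/ (an unrounded vowel) → -sab → *wuzlisab*.
*nio*: last vowel = /o/, a rounded vowel → -wuj → *niowuj*.

wuzlisab, niowuj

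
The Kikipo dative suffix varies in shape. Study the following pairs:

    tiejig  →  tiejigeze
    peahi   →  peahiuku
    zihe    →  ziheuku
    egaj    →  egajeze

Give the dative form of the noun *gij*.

The suffix is conditioned by the final sound: -eze when the stem ends in a consonant (*tiejig*, *egaj*); -uku when the stem ends in a vowel (*peahi*, *zihe*).
*gij*: final sound = /j/, a consonant → -eze → *gijeze*.

gijeze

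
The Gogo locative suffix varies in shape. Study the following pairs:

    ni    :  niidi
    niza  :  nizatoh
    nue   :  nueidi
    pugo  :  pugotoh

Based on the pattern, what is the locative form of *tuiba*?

tuibatoh

The pattern is front/back vowel harmony: -idi when the last vowel of the stem is a front vowel (*ni*, *nue*); -toh when the last vowel of the stem is a back vowel (*niza*, *pugo*).
Since the last vowel of *tuiba* is /a/ (a back vowel), it takes -toh, giving *tuibatoh*.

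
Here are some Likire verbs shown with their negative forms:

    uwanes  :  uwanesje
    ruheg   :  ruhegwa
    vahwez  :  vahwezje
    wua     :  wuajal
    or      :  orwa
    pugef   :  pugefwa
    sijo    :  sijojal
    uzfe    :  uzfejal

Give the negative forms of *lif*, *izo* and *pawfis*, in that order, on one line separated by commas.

lifwa, izojal, pawfisje

The suffix is conditioned by the final sound: -je when the stem ends in a sibilant (*uwanes*, *vahwez*); -wa when the stem ends in a non-sibilant consonant (*ruheg*, *or*, *pugef*); -jal when the stem ends in a vowel (*wua*, *sijo*, *uzfe*).
The final sound of *lif* is /f/, which is a non-sibilant consonant, so the suffix is -wa, giving *lifwa*.
The final sound of *izo* is /o/, which is a vowel, so the suffix is -jal, giving *izojal*.
The final sound of *pawfis* is /s/, which is a sibilant, so the suffix is -je, giving *pawfisje*.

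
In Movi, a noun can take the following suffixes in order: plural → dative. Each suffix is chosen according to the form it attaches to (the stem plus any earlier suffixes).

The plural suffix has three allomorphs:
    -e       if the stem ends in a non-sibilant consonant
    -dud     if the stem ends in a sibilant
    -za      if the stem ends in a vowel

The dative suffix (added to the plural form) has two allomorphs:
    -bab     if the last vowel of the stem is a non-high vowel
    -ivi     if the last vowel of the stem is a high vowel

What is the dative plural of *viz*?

vizdudivi

*viz*: final sound = /z/, a sibilant → -dud → *vizdud*.
The plural form *vizdud*: last vowel = /u/, a high vowel → -ivi → *vizdudivi*.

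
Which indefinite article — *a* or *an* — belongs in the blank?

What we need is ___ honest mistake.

an

The indefinite article is chosen by the initial *sound* of the following word, not its spelling.
*honest* begins with the sound /ɒ/ (silent h) — a vowel sound.
So the article is *an*: What we need is an honest mistake.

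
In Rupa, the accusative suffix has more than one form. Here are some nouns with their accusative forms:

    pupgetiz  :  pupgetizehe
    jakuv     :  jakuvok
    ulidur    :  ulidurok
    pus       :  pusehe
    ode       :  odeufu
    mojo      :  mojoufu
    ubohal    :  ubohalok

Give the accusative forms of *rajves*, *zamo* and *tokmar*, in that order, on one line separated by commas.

The suffix is conditioned by the final sound: -ehe when the stem ends in a sibilant (*pupgetiz*, *pus*); -ok when the stem ends in a non-sibilant consonant (*jakuv*, *ulidur*, *ubohal*); -ufu when the stem ends in a vowel (*ode*, *mojo*).
Since the final sound of *rajves* is /s/ (a sibilant), it takes -ehe, giving *rajvesehe*.
The final sound of *zamo* is /o/, which is a vowel, so the suffix is -ufu, giving *zamoufu*.
The final sound of *tokmar* is /r/, which is a non-sibilant consonant, so the suffix is -ok, giving *tokmarok*.

rajvesehe, zamoufu, tokmarok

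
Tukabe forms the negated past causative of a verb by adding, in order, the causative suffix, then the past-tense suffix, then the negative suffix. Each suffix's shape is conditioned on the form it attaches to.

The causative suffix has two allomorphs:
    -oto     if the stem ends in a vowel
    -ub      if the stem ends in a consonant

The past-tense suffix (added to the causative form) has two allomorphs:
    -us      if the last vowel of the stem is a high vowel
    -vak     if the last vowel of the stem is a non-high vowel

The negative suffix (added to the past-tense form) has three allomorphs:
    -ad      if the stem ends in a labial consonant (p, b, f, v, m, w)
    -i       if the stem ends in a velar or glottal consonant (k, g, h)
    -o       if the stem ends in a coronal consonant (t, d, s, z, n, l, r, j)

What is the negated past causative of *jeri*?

The final sound of *jeri* is /i/, which is a vowel, so the causative suffix is -oto, giving *jerioto*.
The causative form *jerioto* — last vowel /o/ (a non-high vowel) → -vak → *jeriotovak*.
Since the final consonant of the past-tense form *jeriotovak* is /k/ (velar/glottal), it takes -i, giving *jeriotovaki*.

jeriotovaki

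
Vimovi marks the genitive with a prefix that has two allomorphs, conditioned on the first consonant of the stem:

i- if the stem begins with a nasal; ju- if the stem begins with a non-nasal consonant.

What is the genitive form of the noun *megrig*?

*megrig*: first consonant = /m/, a nasal → i- → *imegrig*.

imegrig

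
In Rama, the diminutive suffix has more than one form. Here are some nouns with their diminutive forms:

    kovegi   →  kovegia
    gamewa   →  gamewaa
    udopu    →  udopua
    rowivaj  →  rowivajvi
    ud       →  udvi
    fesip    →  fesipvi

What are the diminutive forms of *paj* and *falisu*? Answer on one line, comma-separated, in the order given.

The suffix is conditioned by the final sound: -vi when the stem ends in a consonant (*rowivaj*, *ud*, *fesip*); -a when the stem ends in a vowel (*kovegi*, *gamewa*, *udopu*).
Since the final sound of *paj* is /j/ (a consonant), it takes -vi, giving *pajvi*.
Since the final sound of *falisu* is /u/ (a vowel), it takes -a, giving *falisua*.

pajvi, falisua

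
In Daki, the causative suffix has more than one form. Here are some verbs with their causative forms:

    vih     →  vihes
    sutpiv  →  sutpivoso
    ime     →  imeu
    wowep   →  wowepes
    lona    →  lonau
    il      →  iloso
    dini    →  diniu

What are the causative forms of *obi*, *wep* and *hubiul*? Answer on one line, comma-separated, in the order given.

obiu, wepes, hubiuloso

The pattern is voicing of the final sound: -es when the stem ends in a voiceless consonant (*vih*, *wowep*); -oso when the stem ends in a voiced consonant (*sutpiv*, *il*); -u when the stem ends in a vowel (*ime*, *lona*, *dini*).
*obi*: final sound = /i/, a vowel → -u → *obiu*.
*wep*: final sound = /p/, a voiceless consonant → -es → *wepes*.
Since the final sound of *hubiul* is /l/ (a voiced consonant), it takes -oso, giving *hubiuloso*.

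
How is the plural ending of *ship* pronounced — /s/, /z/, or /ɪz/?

The stem *ship* ends in a voiceless non-sibilant consonant.
The plural suffix surfaces as /ɪz/ after sibilants, /s/ after other voiceless consonants, and /z/ after other voiced sounds.
So the plural -s on *ship* is pronounced /s/.

/s/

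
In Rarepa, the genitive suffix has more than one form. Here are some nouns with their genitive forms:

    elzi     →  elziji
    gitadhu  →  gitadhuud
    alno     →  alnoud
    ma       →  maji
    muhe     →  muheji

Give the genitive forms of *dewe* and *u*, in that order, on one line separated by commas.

The pattern is rounding harmony: -ud when the last vowel of the stem is a rounded vowel (*gitadhu*, *alno*); -ji when the last vowel of the stem is an unrounded vowel (*elzi*, *ma*, *muhe*).
Since the last vowel of *dewe* is /e/ (an unrounded vowel), it takes -ji, giving *deweji*.
Since the last vowel of *u* is /u/ (a rounded vowel), it takes -ud, giving *uud*.

deweji, uud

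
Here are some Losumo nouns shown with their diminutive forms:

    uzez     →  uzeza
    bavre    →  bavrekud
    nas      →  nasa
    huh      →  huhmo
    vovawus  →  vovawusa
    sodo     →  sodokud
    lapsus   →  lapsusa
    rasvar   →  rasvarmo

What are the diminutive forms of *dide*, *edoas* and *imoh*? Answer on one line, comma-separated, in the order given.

didekud, edoasa, imohmo

Looking at the final sound of each stem: -a when the stem ends in a sibilant (*uzez*, *nas*, *vovawus*, *lapsus*); -mo when the stem ends in a non-sibilant consonant (*huh*, *rasvar*); -kud when the stem ends in a vowel (*bavre*, *sodo*).
The final sound of *dide* is /e/, which is a vowel, so the suffix is -kud, giving *didekud*.
The final sound of *edoas* is /s/, which is a sibilant, so the suffix is -a, giving *edoasa*.
Since the final sound of *imoh* is /h/ (a non-sibilant consonant), it takes -mo, giving *imohmo*.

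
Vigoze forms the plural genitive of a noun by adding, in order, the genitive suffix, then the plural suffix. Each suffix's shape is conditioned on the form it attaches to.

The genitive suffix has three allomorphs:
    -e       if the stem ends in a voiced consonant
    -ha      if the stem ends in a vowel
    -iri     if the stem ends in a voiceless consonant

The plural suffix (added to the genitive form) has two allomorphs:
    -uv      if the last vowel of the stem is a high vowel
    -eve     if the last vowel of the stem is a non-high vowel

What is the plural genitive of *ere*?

The final sound of *ere* is /e/, which is a vowel, so the genitive suffix is -ha, giving *ereha*.
Since the last vowel of the genitive form *ereha* is /a/ (a non-high vowel), it takes -eve, giving *erehaeve*.

erehaeve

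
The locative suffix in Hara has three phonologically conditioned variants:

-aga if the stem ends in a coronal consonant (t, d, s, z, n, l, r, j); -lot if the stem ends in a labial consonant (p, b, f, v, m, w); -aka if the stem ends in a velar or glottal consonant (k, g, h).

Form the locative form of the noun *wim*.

wimlot

*wim*: final consonant = /m/, labial → -lot → *wimlot*.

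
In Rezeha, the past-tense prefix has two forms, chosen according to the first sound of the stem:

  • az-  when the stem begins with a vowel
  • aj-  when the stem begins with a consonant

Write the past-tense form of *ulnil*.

Since the first sound of *ulnil* is /u/ (a vowel), it takes az-, giving *azulnil*.

azulnil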